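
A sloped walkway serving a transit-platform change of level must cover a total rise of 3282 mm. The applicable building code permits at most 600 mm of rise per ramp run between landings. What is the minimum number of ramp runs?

3282 / 600 = 5.470 → round up to 6 ramp runs.

6 runs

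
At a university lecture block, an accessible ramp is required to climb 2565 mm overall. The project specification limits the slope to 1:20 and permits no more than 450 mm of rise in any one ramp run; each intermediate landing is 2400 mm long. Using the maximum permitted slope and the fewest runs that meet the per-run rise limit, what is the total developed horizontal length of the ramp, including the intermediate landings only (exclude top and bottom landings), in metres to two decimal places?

63.30 m

2565 / 450 = 5.700 → round up to 6 ramp runs. That means 5 intermediate landings.
Horizontal run for 2565 mm of rise at 1:20 is 2565 × 20 = 51300 mm.
Intermediate landings: 5 × 2400 = 12000 mm.
Total developed length = 51300 + 12000 = 63300 mm.
= 63.30 m.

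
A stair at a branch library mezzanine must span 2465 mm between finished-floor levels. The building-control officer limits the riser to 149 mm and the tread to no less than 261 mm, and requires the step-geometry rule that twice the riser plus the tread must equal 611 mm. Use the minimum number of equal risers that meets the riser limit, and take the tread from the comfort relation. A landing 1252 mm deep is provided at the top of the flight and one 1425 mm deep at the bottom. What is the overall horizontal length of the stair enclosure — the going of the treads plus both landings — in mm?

At most 149 each: 2465/149 = 16.54, giving 17 risers.
R = 2465 ÷ 17 = 145 mm.
Tread T = 611 − 2 × 145 = 321 mm (≥ 261 mm).
Treads = 17 − 1 = 16; going = 16 × 321 = 5136 mm.
Enclosure = 5136 + 1252 + 1425 = 7813 mm.

7813 mm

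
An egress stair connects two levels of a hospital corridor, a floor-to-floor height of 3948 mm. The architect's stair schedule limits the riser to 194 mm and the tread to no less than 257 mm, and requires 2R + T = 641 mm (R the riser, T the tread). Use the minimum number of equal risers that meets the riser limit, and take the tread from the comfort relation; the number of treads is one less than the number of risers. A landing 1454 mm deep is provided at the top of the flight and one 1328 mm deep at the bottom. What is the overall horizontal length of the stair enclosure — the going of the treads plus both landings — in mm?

8082 mm

At most 194 each: 3948/194 = 20.35, giving 21 risers.
Riser R = 3948 / 21 = 188 mm, within the 194 mm limit.
Tread T = 641 − 2 × 188 = 265 mm (≥ 257 mm).
Going = (21 − 1) × 265 = 5300 mm.
Enclosure = 5300 + 1454 + 1328 = 8082 mm.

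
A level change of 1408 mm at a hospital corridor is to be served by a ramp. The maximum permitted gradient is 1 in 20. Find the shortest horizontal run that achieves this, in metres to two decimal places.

Run = rise × 20 = 1408 × 20 = 28160 mm.
28160 mm = 28.16 m.

28.16 m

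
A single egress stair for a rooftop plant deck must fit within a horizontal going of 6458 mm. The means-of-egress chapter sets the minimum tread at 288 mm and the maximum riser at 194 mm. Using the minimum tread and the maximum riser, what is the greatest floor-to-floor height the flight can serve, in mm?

4462 mm

6458 / 288 = 22.42, so 22 treads fit.
Risers = treads + 1 = 23.
Maximum height = 23 × 194 = 4462 mm.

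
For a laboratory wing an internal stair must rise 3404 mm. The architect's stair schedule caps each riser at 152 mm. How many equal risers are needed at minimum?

23 risers

3404 / 152 = 22.395 → round up to 23 risers.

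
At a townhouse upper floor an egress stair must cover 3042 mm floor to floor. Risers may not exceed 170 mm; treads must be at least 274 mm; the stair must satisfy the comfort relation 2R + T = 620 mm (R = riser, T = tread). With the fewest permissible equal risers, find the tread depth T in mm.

3042 / 170 = 17.89, so 18 risers are needed.
R = 3042 ÷ 18 = 169 mm.
T = 620 − 2·169 = 282 mm, which satisfies the 274 mm minimum.

282 mm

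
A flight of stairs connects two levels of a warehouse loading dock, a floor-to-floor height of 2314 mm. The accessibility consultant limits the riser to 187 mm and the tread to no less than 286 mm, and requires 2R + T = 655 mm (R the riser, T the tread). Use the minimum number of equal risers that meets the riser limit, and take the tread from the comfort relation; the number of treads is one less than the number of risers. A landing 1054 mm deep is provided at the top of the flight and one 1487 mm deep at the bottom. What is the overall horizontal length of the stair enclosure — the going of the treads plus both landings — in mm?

6129 mm

⌈2314/187⌉ = 13 risers.
Riser R = 2314 / 13 = 178 mm, within the 187 mm limit.
T = 655 − 2·178 = 299 mm, which satisfies the 286 mm minimum.
Going = (13 − 1) × 299 = 3588 mm.
Enclosure = 3588 + 1054 + 1487 = 6129 mm.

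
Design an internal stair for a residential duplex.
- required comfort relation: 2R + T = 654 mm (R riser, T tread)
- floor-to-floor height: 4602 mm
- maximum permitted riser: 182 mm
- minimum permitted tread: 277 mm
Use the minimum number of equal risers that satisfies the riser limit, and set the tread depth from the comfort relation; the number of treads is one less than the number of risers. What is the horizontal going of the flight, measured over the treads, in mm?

⌈4602/182⌉ = 26 risers.
Each riser is 4602/26 = 177 mm (≤ 182 mm).
From 2R + T = 654: T = 654 − 354 = 300 mm.
Going = (26 − 1) × 300 = 7500 mm.

7500 mm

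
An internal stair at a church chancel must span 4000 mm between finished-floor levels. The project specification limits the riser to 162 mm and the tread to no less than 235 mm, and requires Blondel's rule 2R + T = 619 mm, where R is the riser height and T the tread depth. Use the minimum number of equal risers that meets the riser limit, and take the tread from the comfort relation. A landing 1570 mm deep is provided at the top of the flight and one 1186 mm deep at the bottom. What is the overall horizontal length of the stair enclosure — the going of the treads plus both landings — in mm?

9932 mm

⌈4000/162⌉ = 25 risers.
R = 4000 ÷ 25 = 160 mm.
From 2R + T = 619: T = 619 − 320 = 299 mm.
25 risers give 24 treads; going = 24 × 299 = 7176 mm.
Enclosure = 7176 + 1570 + 1186 = 9932 mm.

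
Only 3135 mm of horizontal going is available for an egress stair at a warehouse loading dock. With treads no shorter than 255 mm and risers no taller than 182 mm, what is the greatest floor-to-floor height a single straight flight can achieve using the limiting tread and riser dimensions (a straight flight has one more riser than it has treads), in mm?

2366 mm

3135 / 255 = 12.29, so 12 treads fit.
Risers = treads + 1 = 13.
Maximum height = 13 × 182 = 2366 mm.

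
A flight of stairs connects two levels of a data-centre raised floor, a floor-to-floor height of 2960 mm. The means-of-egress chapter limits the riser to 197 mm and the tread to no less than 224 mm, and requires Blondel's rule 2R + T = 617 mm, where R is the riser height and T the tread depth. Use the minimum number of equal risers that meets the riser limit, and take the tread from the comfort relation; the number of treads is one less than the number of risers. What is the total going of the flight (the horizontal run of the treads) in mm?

2960 / 197 = 15.025 → round up to 16 risers.
Riser R = 2960 / 16 = 185 mm, within the 197 mm limit.
Tread T = 617 − 2 × 185 = 247 mm (≥ 224 mm).
Going = (16 − 1) × 247 = 3705 mm.

3705 mm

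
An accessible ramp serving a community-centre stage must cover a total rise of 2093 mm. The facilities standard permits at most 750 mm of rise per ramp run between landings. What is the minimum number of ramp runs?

3 runs

2093 / 750 = 2.79, so 3 ramp runs are needed.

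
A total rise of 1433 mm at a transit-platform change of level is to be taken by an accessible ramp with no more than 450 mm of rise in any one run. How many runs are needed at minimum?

4 runs

⌈1433/450⌉ = 4 ramp runs.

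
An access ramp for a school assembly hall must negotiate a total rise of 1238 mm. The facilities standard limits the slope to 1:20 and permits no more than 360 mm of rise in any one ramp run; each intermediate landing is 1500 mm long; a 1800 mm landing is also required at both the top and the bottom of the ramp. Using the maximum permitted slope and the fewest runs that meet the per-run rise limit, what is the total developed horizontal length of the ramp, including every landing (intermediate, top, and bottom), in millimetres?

1238 / 360 = 3.439 → round up to 4 ramp runs. That means 3 intermediate landings.
Ramp run (horizontal) at 1:20: 1238 × 20 = 24760 mm.
3 intermediate landings contribute 3 × 1500 = 4500 mm.
Top and bottom landings: 2 × 1800 = 3600 mm.
Total = 24760 + 4500 + 3600 = 32860 mm.

32860 mm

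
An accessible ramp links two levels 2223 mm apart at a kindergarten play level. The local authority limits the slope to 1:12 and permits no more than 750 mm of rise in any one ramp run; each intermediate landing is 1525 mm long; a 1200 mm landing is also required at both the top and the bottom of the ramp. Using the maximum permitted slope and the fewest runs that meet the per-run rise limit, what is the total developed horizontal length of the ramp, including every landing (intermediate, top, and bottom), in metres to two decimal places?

32.13 m

At most 750 each: 2223/750 = 2.96, giving 3 ramp runs. That means 2 intermediate landings.
Ramp run (horizontal) at 1:12: 2223 × 12 = 26676 mm.
Intermediate landings: 2 × 1525 = 3050 mm.
Top and bottom landings: 2 × 1200 = 2400 mm.
Total = 26676 + 3050 + 2400 = 32126 mm.
= 32.13 m.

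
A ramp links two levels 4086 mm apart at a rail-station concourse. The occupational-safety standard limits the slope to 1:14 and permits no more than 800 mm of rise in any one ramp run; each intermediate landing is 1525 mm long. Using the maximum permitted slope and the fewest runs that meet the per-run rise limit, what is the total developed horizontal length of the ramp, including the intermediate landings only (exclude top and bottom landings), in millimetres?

64829 mm

⌈4086/800⌉ = 6 ramp runs. That means 5 intermediate landings.
Ramp run (horizontal) at 1:14: 4086 × 14 = 57204 mm.
5 intermediate landings contribute 5 × 1525 = 7625 mm.
Total developed length = 57204 + 7625 = 64829 mm.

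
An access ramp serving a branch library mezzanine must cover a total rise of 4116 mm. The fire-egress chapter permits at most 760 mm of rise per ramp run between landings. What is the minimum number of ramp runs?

6 runs

4116 / 760 = 5.42, so 6 ramp runs are needed.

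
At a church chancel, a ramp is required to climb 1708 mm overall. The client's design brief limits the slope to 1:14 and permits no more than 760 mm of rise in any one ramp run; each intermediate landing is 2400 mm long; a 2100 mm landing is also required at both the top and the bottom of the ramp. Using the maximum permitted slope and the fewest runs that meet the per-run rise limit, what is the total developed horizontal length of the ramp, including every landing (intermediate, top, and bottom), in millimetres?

⌈1708/760⌉ = 3 ramp runs. That means 2 intermediate landings.
Horizontal run for 1708 mm of rise at 1:14 is 1708 × 14 = 23912 mm.
Intermediate landings: 2 × 2400 = 4800 mm.
Top and bottom landings: 2 × 2100 = 4200 mm.
Total = 23912 + 4800 + 4200 = 32912 mm.

32912 mm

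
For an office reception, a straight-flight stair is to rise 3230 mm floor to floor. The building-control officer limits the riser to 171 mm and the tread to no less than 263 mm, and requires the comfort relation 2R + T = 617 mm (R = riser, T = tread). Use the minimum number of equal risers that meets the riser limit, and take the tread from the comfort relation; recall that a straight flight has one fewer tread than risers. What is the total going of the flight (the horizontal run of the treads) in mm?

3230 / 171 = 18.89, so 19 risers are needed.
Each riser is 3230/19 = 170 mm (≤ 171 mm).
T = 617 − 2·170 = 277 mm, which satisfies the 263 mm minimum.
Going = (19 − 1) × 277 = 4986 mm.

4986 mm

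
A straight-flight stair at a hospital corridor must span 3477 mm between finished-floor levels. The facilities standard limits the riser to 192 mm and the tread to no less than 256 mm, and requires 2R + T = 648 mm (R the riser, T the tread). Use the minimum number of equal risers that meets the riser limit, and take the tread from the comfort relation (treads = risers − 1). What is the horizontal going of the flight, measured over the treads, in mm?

5076 mm

3477 / 192 = 18.109 → round up to 19 risers.
Riser R = 3477 / 19 = 183 mm, within the 192 mm limit.
T = 648 − 2·183 = 282 mm, which satisfies the 256 mm minimum.
Going = (19 − 1) × 282 = 5076 mm.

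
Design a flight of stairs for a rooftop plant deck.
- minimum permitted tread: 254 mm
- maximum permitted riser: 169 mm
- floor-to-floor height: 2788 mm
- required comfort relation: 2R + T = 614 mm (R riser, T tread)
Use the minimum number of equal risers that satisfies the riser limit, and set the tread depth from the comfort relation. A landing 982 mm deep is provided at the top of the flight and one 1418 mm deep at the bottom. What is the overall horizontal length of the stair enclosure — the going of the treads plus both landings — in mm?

6976 mm

2788 / 169 = 16.50, so 17 risers are needed.
Each riser is 2788/17 = 164 mm (≤ 169 mm).
From 2R + T = 614: T = 614 − 328 = 286 mm.
Treads = 17 − 1 = 16; going = 16 × 286 = 4576 mm.
Enclosure = 4576 + 982 + 1418 = 6976 mm.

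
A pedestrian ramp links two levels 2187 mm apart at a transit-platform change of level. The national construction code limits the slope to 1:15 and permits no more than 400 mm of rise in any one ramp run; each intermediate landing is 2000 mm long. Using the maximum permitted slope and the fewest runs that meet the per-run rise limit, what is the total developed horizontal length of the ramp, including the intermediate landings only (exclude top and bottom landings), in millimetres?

⌈2187/400⌉ = 6 ramp runs. That means 5 intermediate landings.
Ramp run (horizontal) at 1:15: 2187 × 15 = 32805 mm.
Intermediate landings: 5 × 2000 = 10000 mm.
Developed length = 32805 + 10000 = 42805 mm.

42805 mm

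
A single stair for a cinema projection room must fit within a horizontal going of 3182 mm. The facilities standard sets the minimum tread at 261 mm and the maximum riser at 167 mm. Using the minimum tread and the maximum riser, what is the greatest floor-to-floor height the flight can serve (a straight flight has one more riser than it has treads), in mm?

Treads that fit: ⌊3182 / 261⌋ = 12.
Risers = treads + 1 = 13.
Maximum height = 13 × 167 = 2171 mm.

2171 mm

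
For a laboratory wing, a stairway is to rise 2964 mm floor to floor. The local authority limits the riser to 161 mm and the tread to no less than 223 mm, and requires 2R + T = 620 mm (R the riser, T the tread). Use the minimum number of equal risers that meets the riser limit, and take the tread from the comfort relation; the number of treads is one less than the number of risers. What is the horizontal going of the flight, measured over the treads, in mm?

5544 mm

⌈2964/161⌉ = 19 risers.
R = 2964 ÷ 19 = 156 mm.
From 2R + T = 620: T = 620 − 312 = 308 mm.
19 risers give 18 treads; going = 18 × 308 = 5544 mm.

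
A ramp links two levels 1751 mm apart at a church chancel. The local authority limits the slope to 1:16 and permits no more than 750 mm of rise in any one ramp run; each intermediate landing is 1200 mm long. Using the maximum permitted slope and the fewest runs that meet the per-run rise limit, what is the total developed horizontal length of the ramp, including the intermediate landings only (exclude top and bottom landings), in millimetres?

30416 mm

⌈1751/750⌉ = 3 ramp runs. That means 2 intermediate landings.
Ramp run (horizontal) at 1:16: 1751 × 16 = 28016 mm.
Intermediate landings: 2 × 1200 = 2400 mm.
Developed length = 28016 + 2400 = 30416 mm.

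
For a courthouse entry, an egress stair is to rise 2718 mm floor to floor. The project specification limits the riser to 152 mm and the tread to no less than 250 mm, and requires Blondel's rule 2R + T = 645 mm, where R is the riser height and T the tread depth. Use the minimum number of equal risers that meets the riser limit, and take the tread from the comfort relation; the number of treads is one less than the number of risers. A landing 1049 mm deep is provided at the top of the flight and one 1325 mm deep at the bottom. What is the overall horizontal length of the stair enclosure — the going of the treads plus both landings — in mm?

8205 mm

⌈2718/152⌉ = 18 risers.
Riser R = 2718 / 18 = 151 mm, within the 152 mm limit.
Tread T = 645 − 2 × 151 = 343 mm (≥ 250 mm).
Treads = 18 − 1 = 17; going = 17 × 343 = 5831 mm.
Add landings: 5831 + 1049 + 1325 = 8205 mm.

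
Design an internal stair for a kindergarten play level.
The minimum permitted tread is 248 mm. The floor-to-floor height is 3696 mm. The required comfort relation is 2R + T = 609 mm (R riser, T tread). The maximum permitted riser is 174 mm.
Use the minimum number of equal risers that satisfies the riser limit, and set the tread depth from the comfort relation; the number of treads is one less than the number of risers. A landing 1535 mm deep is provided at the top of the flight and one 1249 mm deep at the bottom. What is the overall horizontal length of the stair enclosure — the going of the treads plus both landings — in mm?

At most 174 each: 3696/174 = 21.24, giving 22 risers.
Riser R = 3696 / 22 = 168 mm, within the 174 mm limit.
Tread T = 609 − 2 × 168 = 273 mm (≥ 248 mm).
Treads = 22 − 1 = 21; going = 21 × 273 = 5733 mm.
Enclosure = 5733 + 1535 + 1249 = 8517 mm.

8517 mm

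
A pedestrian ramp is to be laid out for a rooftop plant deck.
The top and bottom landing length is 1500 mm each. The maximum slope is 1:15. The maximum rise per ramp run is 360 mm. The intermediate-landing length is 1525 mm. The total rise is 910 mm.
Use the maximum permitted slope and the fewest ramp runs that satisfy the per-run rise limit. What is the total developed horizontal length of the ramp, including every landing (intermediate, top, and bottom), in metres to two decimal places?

19.70 m

910 / 360 = 2.528 → round up to 3 ramp runs. That means 2 intermediate landings.
Horizontal run for 910 mm of rise at 1:15 is 910 × 15 = 13650 mm.
2 intermediate landings contribute 2 × 1525 = 3050 mm.
Top and bottom landings: 2 × 1500 = 3000 mm.
Total = 13650 + 3050 + 3000 = 19700 mm.
= 19.70 m.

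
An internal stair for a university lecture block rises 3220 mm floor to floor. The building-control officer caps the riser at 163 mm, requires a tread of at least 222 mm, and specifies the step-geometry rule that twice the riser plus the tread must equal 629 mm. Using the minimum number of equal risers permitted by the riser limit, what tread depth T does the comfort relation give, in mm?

307 mm

3220 / 163 = 19.755 → round up to 20 risers.
Each riser is 3220/20 = 161 mm (≤ 163 mm).
T = 629 − 2·161 = 307 mm, which satisfies the 222 mm minimum.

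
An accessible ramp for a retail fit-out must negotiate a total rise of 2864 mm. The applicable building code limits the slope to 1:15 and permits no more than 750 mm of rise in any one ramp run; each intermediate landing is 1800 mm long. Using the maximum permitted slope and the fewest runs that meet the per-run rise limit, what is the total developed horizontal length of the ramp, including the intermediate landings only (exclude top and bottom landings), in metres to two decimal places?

48.36 m

⌈2864/750⌉ = 4 ramp runs. That means 3 intermediate landings.
Horizontal run for 2864 mm of rise at 1:15 is 2864 × 15 = 42960 mm.
Intermediate landings: 3 × 1800 = 5400 mm.
Total developed length = 42960 + 5400 = 48360 mm.
= 48.36 m.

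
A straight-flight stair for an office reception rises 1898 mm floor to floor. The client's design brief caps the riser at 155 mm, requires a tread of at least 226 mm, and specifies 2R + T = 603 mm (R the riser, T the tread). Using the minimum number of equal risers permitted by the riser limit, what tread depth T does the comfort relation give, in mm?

1898 / 155 = 12.25, so 13 risers are needed.
Riser R = 1898 / 13 = 146 mm, within the 155 mm limit.
From 2R + T = 603: T = 603 − 292 = 311 mm.

311 mm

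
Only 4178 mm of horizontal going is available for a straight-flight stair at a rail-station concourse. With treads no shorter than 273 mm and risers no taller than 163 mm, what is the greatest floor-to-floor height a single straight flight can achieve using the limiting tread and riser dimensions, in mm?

Treads that fit: ⌊4178 / 273⌋ = 15.
Risers = treads + 1 = 16.
Maximum height = 16 × 163 = 2608 mm.

2608 mm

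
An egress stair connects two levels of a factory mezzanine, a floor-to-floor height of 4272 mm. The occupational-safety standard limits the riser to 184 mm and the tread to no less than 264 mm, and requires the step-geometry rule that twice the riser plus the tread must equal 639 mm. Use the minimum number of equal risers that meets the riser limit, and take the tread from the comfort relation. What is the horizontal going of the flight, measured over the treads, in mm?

6509 mm

4272 / 184 = 23.22, so 24 risers are needed.
Each riser is 4272/24 = 178 mm (≤ 184 mm).
T = 639 − 2·178 = 283 mm, which satisfies the 264 mm minimum.
24 risers give 23 treads; going = 23 × 283 = 6509 mm.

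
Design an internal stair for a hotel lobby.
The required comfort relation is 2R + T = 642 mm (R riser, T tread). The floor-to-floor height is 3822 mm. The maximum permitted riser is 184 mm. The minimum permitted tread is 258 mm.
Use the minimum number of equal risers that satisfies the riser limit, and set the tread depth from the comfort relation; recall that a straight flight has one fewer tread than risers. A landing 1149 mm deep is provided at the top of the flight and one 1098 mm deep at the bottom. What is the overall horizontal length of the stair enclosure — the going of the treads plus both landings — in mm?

3822 / 184 = 20.77, so 21 risers are needed.
Each riser is 3822/21 = 182 mm (≤ 184 mm).
From 2R + T = 642: T = 642 − 364 = 278 mm.
21 risers give 20 treads; going = 20 × 278 = 5560 mm.
Enclosure = 5560 + 1149 + 1098 = 7807 mm.

7807 mm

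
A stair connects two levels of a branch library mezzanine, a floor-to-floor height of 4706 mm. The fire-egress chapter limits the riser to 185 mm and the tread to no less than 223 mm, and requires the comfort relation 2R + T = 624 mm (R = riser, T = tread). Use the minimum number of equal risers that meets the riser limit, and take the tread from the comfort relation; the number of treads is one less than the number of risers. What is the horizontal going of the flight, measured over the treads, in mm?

At most 185 each: 4706/185 = 25.44, giving 26 risers.
Each riser is 4706/26 = 181 mm (≤ 185 mm).
T = 624 − 2·181 = 262 mm, which satisfies the 223 mm minimum.
Going = (26 − 1) × 262 = 6550 mm.

6550 mm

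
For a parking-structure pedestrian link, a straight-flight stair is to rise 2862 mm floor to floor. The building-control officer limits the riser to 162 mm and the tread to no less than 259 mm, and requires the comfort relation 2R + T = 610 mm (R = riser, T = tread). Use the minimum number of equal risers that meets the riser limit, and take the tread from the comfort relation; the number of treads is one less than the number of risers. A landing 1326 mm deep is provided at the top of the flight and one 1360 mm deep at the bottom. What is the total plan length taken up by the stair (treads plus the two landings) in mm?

7650 mm

2862 / 162 = 17.67, so 18 risers are needed.
R = 2862 ÷ 18 = 159 mm.
Tread T = 610 − 2 × 159 = 292 mm (≥ 259 mm).
Going = (18 − 1) × 292 = 4964 mm.
Add landings: 4964 + 1326 + 1360 = 7650 mm.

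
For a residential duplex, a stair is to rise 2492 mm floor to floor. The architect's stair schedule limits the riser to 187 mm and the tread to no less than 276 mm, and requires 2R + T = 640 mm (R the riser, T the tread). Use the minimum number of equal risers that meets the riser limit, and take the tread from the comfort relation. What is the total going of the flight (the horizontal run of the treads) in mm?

⌈2492/187⌉ = 14 risers.
Each riser is 2492/14 = 178 mm (≤ 187 mm).
T = 640 − 2·178 = 284 mm, which satisfies the 276 mm minimum.
Treads = 14 − 1 = 13; going = 13 × 284 = 3692 mm.

3692 mm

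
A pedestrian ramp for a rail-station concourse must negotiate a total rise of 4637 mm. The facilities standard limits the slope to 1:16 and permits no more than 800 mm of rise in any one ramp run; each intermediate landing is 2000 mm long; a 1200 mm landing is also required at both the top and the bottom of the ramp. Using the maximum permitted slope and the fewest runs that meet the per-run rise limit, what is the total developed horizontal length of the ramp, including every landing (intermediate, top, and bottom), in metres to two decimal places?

86.59 m

⌈4637/800⌉ = 6 ramp runs. That means 5 intermediate landings.
Horizontal run for 4637 mm of rise at 1:16 is 4637 × 16 = 74192 mm.
5 intermediate landings contribute 5 × 2000 = 10000 mm.
Top and bottom landings: 2 × 1200 = 2400 mm.
Total = 74192 + 10000 + 2400 = 86592 mm.
= 86.59 m.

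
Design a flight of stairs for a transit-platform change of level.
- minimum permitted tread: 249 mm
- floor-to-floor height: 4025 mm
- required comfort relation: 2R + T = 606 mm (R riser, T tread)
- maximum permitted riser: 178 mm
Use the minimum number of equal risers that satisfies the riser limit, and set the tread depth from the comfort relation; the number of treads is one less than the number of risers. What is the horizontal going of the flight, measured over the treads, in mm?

4025 / 178 = 22.61, so 23 risers are needed.
R = 4025 ÷ 23 = 175 mm.
From 2R + T = 606: T = 606 − 350 = 256 mm.
Treads = 23 − 1 = 22; going = 22 × 256 = 5632 mm.

5632 mm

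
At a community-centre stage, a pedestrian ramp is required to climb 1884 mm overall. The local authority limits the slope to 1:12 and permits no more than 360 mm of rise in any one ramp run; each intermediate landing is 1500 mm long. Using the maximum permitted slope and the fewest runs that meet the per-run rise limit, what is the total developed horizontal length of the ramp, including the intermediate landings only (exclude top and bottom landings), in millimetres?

30108 mm

1884 / 360 = 5.23, so 6 ramp runs are needed. That means 5 intermediate landings.
Horizontal run for 1884 mm of rise at 1:12 is 1884 × 12 = 22608 mm.
5 intermediate landings contribute 5 × 1500 = 7500 mm.
Total developed length = 22608 + 7500 = 30108 mm.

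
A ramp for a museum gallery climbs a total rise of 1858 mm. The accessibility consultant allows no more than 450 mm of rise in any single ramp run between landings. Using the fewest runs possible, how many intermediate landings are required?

At most 450 each: 1858/450 = 4.13, giving 5 ramp runs.
5 runs are separated by 4 intermediate landings.

4 intermediate landings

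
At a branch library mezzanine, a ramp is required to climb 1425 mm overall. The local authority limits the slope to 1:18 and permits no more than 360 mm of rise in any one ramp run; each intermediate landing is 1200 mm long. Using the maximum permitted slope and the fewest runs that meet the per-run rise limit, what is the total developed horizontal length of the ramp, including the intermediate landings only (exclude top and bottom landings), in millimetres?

29250 mm

⌈1425/360⌉ = 4 ramp runs. That means 3 intermediate landings.
Ramp run (horizontal) at 1:18: 1425 × 18 = 25650 mm.
3 intermediate landings contribute 3 × 1200 = 3600 mm.
Developed length = 25650 + 3600 = 29250 mm.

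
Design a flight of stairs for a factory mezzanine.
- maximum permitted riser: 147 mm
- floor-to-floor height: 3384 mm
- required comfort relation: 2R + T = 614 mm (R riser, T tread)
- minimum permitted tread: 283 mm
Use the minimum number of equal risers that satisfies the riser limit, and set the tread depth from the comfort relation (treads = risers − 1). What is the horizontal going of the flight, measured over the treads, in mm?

7636 mm

3384 / 147 = 23.020 → round up to 24 risers.
Riser R = 3384 / 24 = 141 mm, within the 147 mm limit.
From 2R + T = 614: T = 614 − 282 = 332 mm.
24 risers give 23 treads; going = 23 × 332 = 7636 mm.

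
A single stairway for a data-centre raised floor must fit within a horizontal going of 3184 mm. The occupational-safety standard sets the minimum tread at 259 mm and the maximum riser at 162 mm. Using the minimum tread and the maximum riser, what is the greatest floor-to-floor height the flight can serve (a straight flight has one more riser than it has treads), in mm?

2106 mm

3184 / 259 = 12.29, so 12 treads fit.
Risers = treads + 1 = 13.
Maximum height = 13 × 162 = 2106 mm.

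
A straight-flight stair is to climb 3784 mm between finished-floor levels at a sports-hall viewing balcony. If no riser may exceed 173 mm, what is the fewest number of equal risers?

22 risers

3784 / 173 = 21.873 → round up to 22 risers.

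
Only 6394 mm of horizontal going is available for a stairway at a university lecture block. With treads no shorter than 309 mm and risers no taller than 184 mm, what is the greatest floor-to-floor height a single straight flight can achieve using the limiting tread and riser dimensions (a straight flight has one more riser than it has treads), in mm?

3864 mm

Treads that fit: ⌊6394 / 309⌋ = 20.
Risers = treads + 1 = 21.
Maximum height = 21 × 184 = 3864 mm.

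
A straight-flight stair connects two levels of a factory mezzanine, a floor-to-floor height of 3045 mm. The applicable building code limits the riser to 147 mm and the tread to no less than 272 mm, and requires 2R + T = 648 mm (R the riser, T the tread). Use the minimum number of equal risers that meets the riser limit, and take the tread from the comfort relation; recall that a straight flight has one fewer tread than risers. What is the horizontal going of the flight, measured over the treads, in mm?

3045 / 147 = 20.714 → round up to 21 risers.
Riser R = 3045 / 21 = 145 mm, within the 147 mm limit.
T = 648 − 2·145 = 358 mm, which satisfies the 272 mm minimum.
21 risers give 20 treads; going = 20 × 358 = 7160 mm.

7160 mm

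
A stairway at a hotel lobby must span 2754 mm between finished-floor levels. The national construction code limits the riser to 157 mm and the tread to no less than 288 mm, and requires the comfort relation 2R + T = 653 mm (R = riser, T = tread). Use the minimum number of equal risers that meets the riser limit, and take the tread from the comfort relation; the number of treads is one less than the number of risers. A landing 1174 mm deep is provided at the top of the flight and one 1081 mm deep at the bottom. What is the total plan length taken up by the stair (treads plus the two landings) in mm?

At most 157 each: 2754/157 = 17.54, giving 18 risers.
Each riser is 2754/18 = 153 mm (≤ 157 mm).
T = 653 − 2·153 = 347 mm, which satisfies the 288 mm minimum.
Treads = 18 − 1 = 17; going = 17 × 347 = 5899 mm.
Add landings: 5899 + 1174 + 1081 = 8154 mm.

8154 mm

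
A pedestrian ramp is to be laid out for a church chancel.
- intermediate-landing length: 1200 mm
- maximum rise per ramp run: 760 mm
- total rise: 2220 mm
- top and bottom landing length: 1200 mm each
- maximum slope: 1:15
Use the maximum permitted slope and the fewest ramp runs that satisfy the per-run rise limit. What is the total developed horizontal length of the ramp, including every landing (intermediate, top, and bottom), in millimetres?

2220 / 760 = 2.92, so 3 ramp runs are needed. That means 2 intermediate landings.
Ramp run (horizontal) at 1:15: 2220 × 15 = 33300 mm.
2 intermediate landings contribute 2 × 1200 = 2400 mm.
Top and bottom landings: 2 × 1200 = 2400 mm.
Total = 33300 + 2400 + 2400 = 38100 mm.

38100 mm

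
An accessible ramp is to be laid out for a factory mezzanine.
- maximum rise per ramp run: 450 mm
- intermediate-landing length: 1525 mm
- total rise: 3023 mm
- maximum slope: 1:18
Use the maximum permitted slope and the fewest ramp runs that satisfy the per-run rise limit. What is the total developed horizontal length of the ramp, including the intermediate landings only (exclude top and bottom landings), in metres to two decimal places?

63.56 m

3023 / 450 = 6.718 → round up to 7 ramp runs. That means 6 intermediate landings.
Horizontal run for 3023 mm of rise at 1:18 is 3023 × 18 = 54414 mm.
6 intermediate landings contribute 6 × 1525 = 9150 mm.
Total developed length = 54414 + 9150 = 63564 mm.
= 63.56 m.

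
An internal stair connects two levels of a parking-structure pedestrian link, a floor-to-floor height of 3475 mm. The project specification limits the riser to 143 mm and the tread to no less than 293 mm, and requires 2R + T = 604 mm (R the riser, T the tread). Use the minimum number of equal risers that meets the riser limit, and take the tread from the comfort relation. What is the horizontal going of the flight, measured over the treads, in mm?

7824 mm

At most 143 each: 3475/143 = 24.30, giving 25 risers.
Each riser is 3475/25 = 139 mm (≤ 143 mm).
Tread T = 604 − 2 × 139 = 326 mm (≥ 293 mm).
Treads = 25 − 1 = 24; going = 24 × 326 = 7824 mm.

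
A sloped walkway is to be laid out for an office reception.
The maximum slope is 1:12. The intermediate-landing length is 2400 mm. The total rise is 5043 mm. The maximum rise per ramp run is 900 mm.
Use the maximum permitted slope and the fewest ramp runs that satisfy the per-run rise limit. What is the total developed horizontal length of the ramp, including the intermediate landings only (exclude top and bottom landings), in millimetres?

5043 / 900 = 5.603 → round up to 6 ramp runs. That means 5 intermediate landings.
Ramp run (horizontal) at 1:12: 5043 × 12 = 60516 mm.
5 intermediate landings contribute 5 × 2400 = 12000 mm.
Total developed length = 60516 + 12000 = 72516 mm.

72516 mm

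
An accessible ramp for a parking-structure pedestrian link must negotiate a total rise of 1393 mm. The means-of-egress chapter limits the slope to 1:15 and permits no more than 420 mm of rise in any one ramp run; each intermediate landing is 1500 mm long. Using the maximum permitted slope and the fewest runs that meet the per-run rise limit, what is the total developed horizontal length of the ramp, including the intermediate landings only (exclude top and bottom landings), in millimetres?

⌈1393/420⌉ = 4 ramp runs. That means 3 intermediate landings.
Ramp run (horizontal) at 1:15: 1393 × 15 = 20895 mm.
Intermediate landings: 3 × 1500 = 4500 mm.
Developed length = 20895 + 4500 = 25395 mm.

25395 mm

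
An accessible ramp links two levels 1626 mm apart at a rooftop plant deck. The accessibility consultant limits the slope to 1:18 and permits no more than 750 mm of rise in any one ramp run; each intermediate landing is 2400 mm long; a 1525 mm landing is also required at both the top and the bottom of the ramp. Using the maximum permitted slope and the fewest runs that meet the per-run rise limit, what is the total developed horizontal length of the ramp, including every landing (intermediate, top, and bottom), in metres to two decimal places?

37.12 m

1626 / 750 = 2.168 → round up to 3 ramp runs. That means 2 intermediate landings.
Ramp run (horizontal) at 1:18: 1626 × 18 = 29268 mm.
2 intermediate landings contribute 2 × 2400 = 4800 mm.
Top and bottom landings: 2 × 1525 = 3050 mm.
Total = 29268 + 4800 + 3050 = 37118 mm.
= 37.12 m.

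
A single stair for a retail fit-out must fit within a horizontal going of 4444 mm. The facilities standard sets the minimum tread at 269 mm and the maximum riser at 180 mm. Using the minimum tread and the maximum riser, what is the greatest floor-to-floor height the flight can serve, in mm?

3060 mm

4444 / 269 = 16.52, so 16 treads fit.
Risers = treads + 1 = 17.
Maximum height = 17 × 180 = 3060 mm.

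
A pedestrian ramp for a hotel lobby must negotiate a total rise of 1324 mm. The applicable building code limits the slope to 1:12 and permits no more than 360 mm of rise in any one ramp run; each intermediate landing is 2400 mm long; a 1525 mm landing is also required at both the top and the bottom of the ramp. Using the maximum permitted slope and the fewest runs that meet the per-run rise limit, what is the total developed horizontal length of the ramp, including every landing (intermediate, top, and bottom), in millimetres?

26138 mm

1324 / 360 = 3.678 → round up to 4 ramp runs. That means 3 intermediate landings.
Horizontal run for 1324 mm of rise at 1:12 is 1324 × 12 = 15888 mm.
3 intermediate landings contribute 3 × 2400 = 7200 mm.
Top and bottom landings: 2 × 1525 = 3050 mm.
Total = 15888 + 7200 + 3050 = 26138 mm.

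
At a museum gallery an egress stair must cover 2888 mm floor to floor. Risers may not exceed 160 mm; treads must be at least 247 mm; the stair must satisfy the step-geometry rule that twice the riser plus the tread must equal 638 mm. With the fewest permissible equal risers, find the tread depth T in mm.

⌈2888/160⌉ = 19 risers.
Each riser is 2888/19 = 152 mm (≤ 160 mm).
T = 638 − 2·152 = 334 mm, which satisfies the 247 mm minimum.

334 mm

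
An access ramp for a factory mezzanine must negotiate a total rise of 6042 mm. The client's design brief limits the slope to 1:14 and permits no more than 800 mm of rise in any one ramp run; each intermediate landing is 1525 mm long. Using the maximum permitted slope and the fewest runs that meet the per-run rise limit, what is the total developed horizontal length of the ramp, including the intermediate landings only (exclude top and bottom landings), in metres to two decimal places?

⌈6042/800⌉ = 8 ramp runs. That means 7 intermediate landings.
Horizontal run for 6042 mm of rise at 1:14 is 6042 × 14 = 84588 mm.
Intermediate landings: 7 × 1525 = 10675 mm.
Total developed length = 84588 + 10675 = 95263 mm.
= 95.26 m.

95.26 m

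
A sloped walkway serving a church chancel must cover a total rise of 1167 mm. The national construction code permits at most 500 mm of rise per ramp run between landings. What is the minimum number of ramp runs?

3 runs

At most 500 each: 1167/500 = 2.33, giving 3 ramp runs.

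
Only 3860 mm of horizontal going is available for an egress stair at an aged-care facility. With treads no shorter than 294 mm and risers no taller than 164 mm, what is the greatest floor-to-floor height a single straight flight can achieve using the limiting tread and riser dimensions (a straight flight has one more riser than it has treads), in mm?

Treads that fit: ⌊3860 / 294⌋ = 13.
Risers = treads + 1 = 14.
Maximum height = 14 × 164 = 2296 mm.

2296 mm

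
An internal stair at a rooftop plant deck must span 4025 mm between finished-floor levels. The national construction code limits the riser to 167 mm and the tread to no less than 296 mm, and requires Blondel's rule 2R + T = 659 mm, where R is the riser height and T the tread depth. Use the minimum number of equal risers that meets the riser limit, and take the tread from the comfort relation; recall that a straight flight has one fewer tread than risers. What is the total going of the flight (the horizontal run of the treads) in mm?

4025 / 167 = 24.102 → round up to 25 risers.
Riser R = 4025 / 25 = 161 mm, within the 167 mm limit.
T = 659 − 2·161 = 337 mm, which satisfies the 296 mm minimum.
Going = (25 − 1) × 337 = 8088 mm.

8088 mm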